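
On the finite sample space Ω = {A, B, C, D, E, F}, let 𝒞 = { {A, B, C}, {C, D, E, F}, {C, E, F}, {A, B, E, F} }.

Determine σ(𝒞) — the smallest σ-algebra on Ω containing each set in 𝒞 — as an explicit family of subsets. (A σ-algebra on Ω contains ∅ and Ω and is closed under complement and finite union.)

σ(𝒞) = { ∅, {C}, {D}, {A, B}, {C, D}, {E, F}, {A, B, C}, {A, B, D}, {C, E, F}, {D, E, F}, {A, B, C, D}, {A, B, E, F}, {C, D, E, F}, {A, B, C, E, F}, {A, B, D, E, F}, Ω }

Check:
Initial family (6 sets): { ∅, {A, B, C}, {C, E, F}, {A, B, E, F}, {C, D, E, F}, Ω }.
Iteration 1. New:
  {A, B}  = {C, D, E, F}ᶜ
  {C, D}  = {A, B, E, F}ᶜ
  {A, B, D}  = {C, E, F}ᶜ
  {D, E, F}  = {A, B, C}ᶜ
  {A, B, C, E, F}  = {A, B, C} ∪ {C, E, F}
Iteration 2: 3 new —
  {D}  = {A, B, C, E, F}ᶜ
  {A, B, C, D}  = {C, D} ∪ {A, B, C}
  {A, B, D, E, F}  = {A, B} ∪ {D, E, F}
Iteration 3: 2 new —
  {C}  = {A, B, D, E, F}ᶜ
  {E, F}  = {A, B, C, D}ᶜ
Iteration 4: no new sets; the family is a σ-algebra.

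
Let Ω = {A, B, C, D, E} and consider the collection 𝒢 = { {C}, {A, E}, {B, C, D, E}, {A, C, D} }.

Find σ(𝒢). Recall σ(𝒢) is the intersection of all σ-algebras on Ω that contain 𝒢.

Answer: σ(𝒢) = { {}, {A}, {B}, {C}, {D}, {E}, {A, B}, {A, C}, {A, D}, {A, E}, {B, C}, {B, D}, {B, E}, {C, D}, {C, E}, {D, E}, {A, B, C}, {A, B, D}, {A, B, E}, {A, C, D}, {A, C, E}, {A, D, E}, {B, C, D}, {B, C, E}, {B, D, E}, {C, D, E}, {A, B, C, D}, {A, B, C, E}, {A, B, D, E}, {A, C, D, E}, {B, C, D, E}, Ω }

Trace:
Start: 𝒢 ∪ {∅, Ω} = { {}, {C}, {A, E}, {A, C, D}, {B, C, D, E}, Ω }.
Pass 1. New:
  {A}  = complement {B, C, D, E}
  {B, E}  = complement {A, C, D}
  {A, C, E}  = {C} ∪ {A, E}
  {B, C, D}  = complement {A, E}
  {A, B, D, E}  = complement {C}
  {A, C, D, E}  = {A, C, D} ∪ {A, E}
  (now 12)
Pass 2: 7 new —
  {B}  = complement {A, C, D, E}
  {A, C}  = {C} ∪ {A}
  {B, D}  = complement {A, C, E}
  {A, B, E}  = {B, E} ∪ {A, E}
  {B, C, E}  = {B, E} ∪ {C}
  {A, B, C, D}  = {B, C, D} ∪ {A, C, D}
  {A, B, C, E}  = {B, E} ∪ {A, C, E}
  (now 19)
Pass 3. New:
  {D}  = complement {A, B, C, E}
  {E}  = complement {A, B, C, D}
  {A, B}  = {B} ∪ {A}
  {A, D}  = complement {B, C, E}
  {B, C}  = {B} ∪ {C}
  {C, D}  = complement {A, B, E}
  {A, B, C}  = {B} ∪ {A, C}
  {A, B, D}  = {B, D} ∪ {A}
  {B, D, E}  = complement {A, C}
  (now 28)
Pass 4 adds 4:
  {C, E}  = complement {A, B, D}
  {D, E}  = complement {A, B, C}
  {A, D, E}  = complement {B, C}
  {C, D, E}  = complement {A, B}
  (now 32)
Pass 5: no new sets; the family is a σ-algebra.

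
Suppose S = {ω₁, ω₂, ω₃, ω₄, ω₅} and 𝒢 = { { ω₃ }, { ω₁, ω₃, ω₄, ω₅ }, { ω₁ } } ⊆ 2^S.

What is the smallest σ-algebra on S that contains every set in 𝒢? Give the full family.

Answer: σ(𝒢) = { ∅, { ω₁ }, { ω₂ }, { ω₃ }, { ω₁, ω₂ }, { ω₁, ω₃ }, { ω₂, ω₃ }, { ω₄, ω₅ }, { ω₁, ω₂, ω₃ }, { ω₁, ω₄, ω₅ }, { ω₂, ω₄, ω₅ }, { ω₃, ω₄, ω₅ }, { ω₁, ω₂, ω₄, ω₅ }, { ω₁, ω₃, ω₄, ω₅ }, { ω₂, ω₃, ω₄, ω₅ }, S }

Derivation:
Initial family (5 sets): { ∅, { ω₁ }, { ω₃ }, { ω₁, ω₃, ω₄, ω₅ }, S }.
Pass 1: +4 →
  { ω₂ }  = ᶜ of { ω₁, ω₃, ω₄, ω₅ }
  { ω₁, ω₃ }  = { ω₃ } ∪ { ω₁ }
  { ω₁, ω₂, ω₄, ω₅ }  = ᶜ of { ω₃ }
  { ω₂, ω₃, ω₄, ω₅ }  = ᶜ of { ω₁ }
Pass 2 (4 new):
  { ω₁, ω₂ }  = { ω₂ } ∪ { ω₁ }
  { ω₂, ω₃ }  = { ω₂ } ∪ { ω₃ }
  { ω₁, ω₂, ω₃ }  = { ω₂ } ∪ { ω₁, ω₃ }
  { ω₂, ω₄, ω₅ }  = ᶜ of { ω₁, ω₃ }
Pass 3 (3 new):
  { ω₄, ω₅ }  = ᶜ of { ω₁, ω₂, ω₃ }
  { ω₁, ω₄, ω₅ }  = ᶜ of { ω₂, ω₃ }
  { ω₃, ω₄, ω₅ }  = ᶜ of { ω₁, ω₂ }
After Pass 4 the family is unchanged; done.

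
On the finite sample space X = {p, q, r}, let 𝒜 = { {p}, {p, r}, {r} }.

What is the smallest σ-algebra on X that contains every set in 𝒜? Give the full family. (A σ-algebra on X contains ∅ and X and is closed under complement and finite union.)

σ(𝒜) (8 sets): { ∅, {p}, {q}, {r}, {p, q}, {p, r}, {q, r}, X }

Working:
Take S₀ = 𝒜 ∪ {∅, X} = { ∅, {p}, {r}, {p, r}, X }.
Step 1 adds 3:
  {q}  = X∖{p, r}
  {p, q}  = X∖{r}
  {q, r}  = X∖{p}
  [8 total]
Step 2: closed — nothing new.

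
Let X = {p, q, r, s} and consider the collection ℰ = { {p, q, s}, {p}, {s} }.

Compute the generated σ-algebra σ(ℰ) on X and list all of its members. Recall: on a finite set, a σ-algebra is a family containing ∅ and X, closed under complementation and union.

Start: ℰ ∪ {∅, X} = { ∅, {p}, {s}, {p, q, s}, X }.
Step 1. New:
  {r}  = ᶜ of {p, q, s}
  {p, s}  = {s} ∪ {p}
  {p, q, r}  = ᶜ of {s}
  {q, r, s}  = ᶜ of {p}
  — 9 sets.
Step 2: +4 →
  {p, r}  = {r} ∪ {p}
  {q, r}  = ᶜ of {p, s}
  {r, s}  = {r} ∪ {s}
  {p, r, s}  = {r} ∪ {p, s}
  — 13 sets.
Step 3. New:
  {q}  = ᶜ of {p, r, s}
  {p, q}  = ᶜ of {r, s}
  {q, s}  = ᶜ of {p, r}
  — 16 sets.
Step 4: already closed under ᶜ and ∪.

σ(ℰ) = { ∅, {p}, {q}, {r}, {s}, {p, q}, {p, r}, {p, s}, {q, r}, {q, s}, {r, s}, {p, q, r}, {p, q, s}, {p, r, s}, {q, r, s}, X }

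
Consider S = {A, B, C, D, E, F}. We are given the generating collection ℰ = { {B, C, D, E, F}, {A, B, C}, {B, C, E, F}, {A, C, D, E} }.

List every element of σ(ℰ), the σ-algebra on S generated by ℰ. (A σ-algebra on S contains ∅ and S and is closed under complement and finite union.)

σ(ℰ) = { {}, {A}, {B}, {C}, {D}, {E}, {F}, {A, B}, {A, C}, {A, D}, {A, E}, {A, F}, {B, C}, {B, D}, {B, E}, {B, F}, {C, D}, {C, E}, {C, F}, {D, E}, {D, F}, {E, F}, {A, B, C}, {A, B, D}, {A, B, E}, {A, B, F}, {A, C, D}, {A, C, E}, {A, C, F}, {A, D, E}, {A, D, F}, {A, E, F}, {B, C, D}, {B, C, E}, {B, C, F}, {B, D, E}, {B, D, F}, {B, E, F}, {C, D, E}, {C, D, F}, {C, E, F}, {D, E, F}, {A, B, C, D}, {A, B, C, E}, {A, B, C, F}, {A, B, D, E}, {A, B, D, F}, {A, B, E, F}, {A, C, D, E}, {A, C, D, F}, {A, C, E, F}, {A, D, E, F}, {B, C, D, E}, {B, C, D, F}, {B, C, E, F}, {B, D, E, F}, {C, D, E, F}, {A, B, C, D, E}, {A, B, C, D, F}, {A, B, C, E, F}, {A, B, D, E, F}, {A, C, D, E, F}, {B, C, D, E, F}, S }

Check:
Take S₀ = ℰ ∪ {∅, S} = { {}, {A, B, C}, {A, C, D, E}, {B, C, E, F}, {B, C, D, E, F}, S }.
Step 1. New:
  {A}  = {B, C, D, E, F}ᶜ
  {A, D}  = {B, C, E, F}ᶜ
  {B, F}  = {A, C, D, E}ᶜ
  {D, E, F}  = {A, B, C}ᶜ
  {A, B, C, D, E}  = {A, B, C} ∪ {A, C, D, E}
  {A, B, C, E, F}  = {A, B, C} ∪ {B, C, E, F}
  — 12 sets.
Step 2. New:
  {D}  = {A, B, C, E, F}ᶜ
  {F}  = {A, B, C, D, E}ᶜ
  {A, B, F}  = {B, F} ∪ {A}
  {A, B, C, D}  = {A, B, C} ∪ {A, D}
  {A, B, C, F}  = {A, B, C} ∪ {B, F}
  {A, B, D, F}  = {B, F} ∪ {A, D}
  {A, D, E, F}  = {A, D} ∪ {D, E, F}
  {B, D, E, F}  = {B, F} ∪ {D, E, F}
  {A, C, D, E, F}  = {A, C, D, E} ∪ {D, E, F}
  — 21 sets.
Step 3 adds 13:
  {B}  = {A, C, D, E, F}ᶜ
  {A, C}  = {B, D, E, F}ᶜ
  {A, F}  = {F} ∪ {A}
  {B, C}  = {A, D, E, F}ᶜ
  {C, E}  = {A, B, D, F}ᶜ
  {D, E}  = {A, B, C, F}ᶜ
  {D, F}  = {F} ∪ {D}
  {E, F}  = {A, B, C, D}ᶜ
  {A, D, F}  = {A, D} ∪ {F}
  {B, D, F}  = {B, F} ∪ {D}
  {C, D, E}  = {A, B, F}ᶜ
  {A, B, C, D, F}  = {A, D} ∪ {A, B, C, F}
  {A, B, D, E, F}  = {A, D, E, F} ∪ {A, B, D, F}
  — 34 sets.
Step 4 adds 23:
  {C}  = {A, B, D, E, F}ᶜ
  {E}  = {A, B, C, D, F}ᶜ
  {A, B}  = {A} ∪ {B}
  {B, D}  = {B} ∪ {D}
  {A, B, D}  = {B} ∪ {A, D}
  {A, C, D}  = {A, D} ∪ {A, C}
  {A, C, E}  = {B, D, F}ᶜ
  {A, C, F}  = {A, F} ∪ {A, C}
  {A, D, E}  = {A} ∪ {D, E}
  {A, E, F}  = {E, F} ∪ {A}
  {B, C, D}  = {B, C} ∪ {D}
  {B, C, E}  = {A, D, F}ᶜ
  {B, C, F}  = {B, F} ∪ {B, C}
  {B, D, E}  = {B} ∪ {D, E}
  {B, E, F}  = {E, F} ∪ {B}
  {C, E, F}  = {E, F} ∪ {C, E}
  {A, B, C, E}  = {D, F}ᶜ
  {A, B, E, F}  = {E, F} ∪ {A, B, F}
  {A, C, D, F}  = {A, D, F} ∪ {A, C}
  {A, C, E, F}  = {E, F} ∪ {A, C}
  {B, C, D, E}  = {A, F}ᶜ
  {B, C, D, F}  = {B, D, F} ∪ {B, C}
  {C, D, E, F}  = {C, D, E} ∪ {E, F}
  — 57 sets.
Step 5. New:
  {A, E}  = {B, C, D, F}ᶜ
  {B, E}  = {A, C, D, F}ᶜ
  {C, D}  = {A, B, E, F}ᶜ
  {C, F}  = {F} ∪ {C}
  {A, B, E}  = {A, B} ∪ {E}
  {C, D, F}  = {D, F} ∪ {C}
  {A, B, D, E}  = {B} ∪ {A, D, E}
  — 64 sets.
Step 6: stable.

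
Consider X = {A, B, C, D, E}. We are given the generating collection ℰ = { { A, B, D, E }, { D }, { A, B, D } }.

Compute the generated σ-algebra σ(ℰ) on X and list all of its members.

Seed the family with ℰ together with ∅ and X: { {  }, { D }, { A, B, D }, { A, B, D, E }, X }.
Step 1: +3 →
  { C }  = X∖{ A, B, D, E }
  { C, E }  = X∖{ A, B, D }
  { A, B, C, E }  = X∖{ D }
  [8 total]
Step 2 adds 3:
  { C, D }  = { D } ∪ { C }
  { C, D, E }  = { D } ∪ { C, E }
  { A, B, C, D }  = { C } ∪ { A, B, D }
  [11 total]
Step 3: 3 new —
  { E }  = X∖{ A, B, C, D }
  { A, B }  = X∖{ C, D, E }
  { A, B, E }  = X∖{ C, D }
  [14 total]
Step 4. New:
  { D, E }  = { D } ∪ { E }
  { A, B, C }  = { C } ∪ { A, B }
  [16 total]
Step 5: stable.

Hence σ(ℰ) has 16 members: { {  }, { C }, { D }, { E }, { A, B }, { C, D }, { C, E }, { D, E }, { A, B, C }, { A, B, D }, { A, B, E }, { C, D, E }, { A, B, C, D }, { A, B, C, E }, { A, B, D, E }, X }.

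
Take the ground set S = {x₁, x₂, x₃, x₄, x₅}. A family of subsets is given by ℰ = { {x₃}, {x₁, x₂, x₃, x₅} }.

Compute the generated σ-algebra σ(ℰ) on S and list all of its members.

Answer: σ(ℰ) = { ∅, {x₃}, {x₄}, {x₃, x₄}, {x₁, x₂, x₅}, {x₁, x₂, x₃, x₅}, {x₁, x₂, x₄, x₅}, S }

Trace:
Start: ℰ ∪ {∅, S} = { ∅, {x₃}, {x₁, x₂, x₃, x₅}, S }.
Iteration 1: 2 new —
  {x₄}  = {x₁, x₂, x₃, x₅}ᶜ
  {x₁, x₂, x₄, x₅}  = {x₃}ᶜ
  |family| = 6
Iteration 2: 1 new —
  {x₃, x₄}  = {x₃} ∪ {x₄}
  |family| = 7
Iteration 3 adds 1:
  {x₁, x₂, x₅}  = {x₃, x₄}ᶜ
  |family| = 8
Iteration 4: closed — nothing new.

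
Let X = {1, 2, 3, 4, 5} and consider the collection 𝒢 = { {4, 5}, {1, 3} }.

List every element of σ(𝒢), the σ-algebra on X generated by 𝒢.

Seed the family with 𝒢 together with ∅ and X: { {}, {1, 3}, {4, 5}, X }.
Step 1. New:
  {1, 2, 3}  = {4, 5}ᶜ
  {2, 4, 5}  = {1, 3}ᶜ
  {1, 3, 4, 5}  = {4, 5} ∪ {1, 3}
  (now 7)
Step 2 adds 1:
  {2}  = {1, 3, 4, 5}ᶜ
  (now 8)
Step 3: stable.

σ(𝒢) = { {}, {2}, {1, 3}, {4, 5}, {1, 2, 3}, {2, 4, 5}, {1, 3, 4, 5}, X }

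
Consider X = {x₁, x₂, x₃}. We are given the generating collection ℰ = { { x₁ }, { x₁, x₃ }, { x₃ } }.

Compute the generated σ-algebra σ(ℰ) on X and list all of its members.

σ(ℰ) = { ∅, { x₁ }, { x₂ }, { x₃ }, { x₁, x₂ }, { x₁, x₃ }, { x₂, x₃ }, X }

Derivation:
Start: ℰ ∪ {∅, X} = { ∅, { x₁ }, { x₃ }, { x₁, x₃ }, X }.
Pass 1. New:
  { x₂ }  = complement { x₁, x₃ }
  { x₁, x₂ }  = complement { x₃ }
  { x₂, x₃ }  = complement { x₁ }
Pass 2: closed — nothing new.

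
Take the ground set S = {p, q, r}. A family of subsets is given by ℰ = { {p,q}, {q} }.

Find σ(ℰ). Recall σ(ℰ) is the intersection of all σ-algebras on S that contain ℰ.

Seed the family with ℰ together with ∅ and S: { {}, {q}, {p,q}, S }.
Step 1. New:
  {r}  = {p,q}ᶜ
  {p,r}  = {q}ᶜ
Step 2: +1 →
  {q,r}  = {r} ∪ {q}
Step 3. New:
  {p}  = {q,r}ᶜ
Step 4: no new sets; the family is a σ-algebra.

σ(ℰ) = { {}, {p}, {q}, {r}, {p,q}, {p,r}, {q,r}, S }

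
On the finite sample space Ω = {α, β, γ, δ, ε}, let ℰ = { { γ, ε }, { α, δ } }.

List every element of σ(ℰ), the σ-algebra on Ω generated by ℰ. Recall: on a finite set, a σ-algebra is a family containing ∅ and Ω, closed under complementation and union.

Begin from { {  }, { α, δ }, { γ, ε }, Ω } (that is, ℰ plus ∅ and Ω).
Iteration 1 (3 new):
  { α, β, δ }  = { γ, ε }ᶜ
  { β, γ, ε }  = { α, δ }ᶜ
  { α, γ, δ, ε }  = { γ, ε } ∪ { α, δ }
  — 7 sets.
Iteration 2: 1 new —
  { β }  = { α, γ, δ, ε }ᶜ
  — 8 sets.
After Iteration 3 the family is unchanged; done.

σ(ℰ) = { {  }, { β }, { α, δ }, { γ, ε }, { α, β, δ }, { β, γ, ε }, { α, γ, δ, ε }, Ω }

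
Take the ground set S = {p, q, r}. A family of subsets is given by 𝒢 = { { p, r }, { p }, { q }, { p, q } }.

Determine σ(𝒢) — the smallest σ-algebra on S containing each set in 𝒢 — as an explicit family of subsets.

σ(𝒢) = { ∅, { p }, { q }, { r }, { p, q }, { p, r }, { q, r }, S }

Trace:
Initial family (6 sets): { ∅, { p }, { q }, { p, q }, { p, r }, S }.
Pass 1. New:
  { r }  = S∖{ p, q }
  { q, r }  = S∖{ p }
  [8 total]
Pass 2: stable.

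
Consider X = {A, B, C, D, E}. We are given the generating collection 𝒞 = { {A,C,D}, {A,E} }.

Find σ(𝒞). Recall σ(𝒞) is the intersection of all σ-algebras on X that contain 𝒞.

|σ(𝒞)| = 16.  σ(𝒞) = { ∅, {A}, {B}, {E}, {A,B}, {A,E}, {B,E}, {C,D}, {A,B,E}, {A,C,D}, {B,C,D}, {C,D,E}, {A,B,C,D}, {A,C,D,E}, {B,C,D,E}, X }

Trace:
Take S₀ = 𝒞 ∪ {∅, X} = { ∅, {A,E}, {A,C,D}, X }.
Pass 1. New:
  {B,E}  = complement {A,C,D}
  {B,C,D}  = complement {A,E}
  {A,C,D,E}  = {A,C,D} ∪ {A,E}
  [7 total]
Pass 2: +4 →
  {B}  = complement {A,C,D,E}
  {A,B,E}  = {B,E} ∪ {A,E}
  {A,B,C,D}  = {A,C,D} ∪ {B,C,D}
  {B,C,D,E}  = {B,E} ∪ {B,C,D}
  [11 total]
Pass 3: +3 →
  {A}  = complement {B,C,D,E}
  {E}  = complement {A,B,C,D}
  {C,D}  = complement {A,B,E}
  [14 total]
Pass 4: +2 →
  {A,B}  = {B} ∪ {A}
  {C,D,E}  = {C,D} ∪ {E}
  [16 total]
Pass 5: stable.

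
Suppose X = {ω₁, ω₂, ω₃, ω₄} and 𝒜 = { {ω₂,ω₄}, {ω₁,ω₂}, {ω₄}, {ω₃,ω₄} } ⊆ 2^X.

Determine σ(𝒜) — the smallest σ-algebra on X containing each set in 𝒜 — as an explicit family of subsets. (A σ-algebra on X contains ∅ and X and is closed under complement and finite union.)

σ(𝒜) = { {}, {ω₁}, {ω₂}, {ω₃}, {ω₄}, {ω₁,ω₂}, {ω₁,ω₃}, {ω₁,ω₄}, {ω₂,ω₃}, {ω₂,ω₄}, {ω₃,ω₄}, {ω₁,ω₂,ω₃}, {ω₁,ω₂,ω₄}, {ω₁,ω₃,ω₄}, {ω₂,ω₃,ω₄}, X }

Derivation:
Take S₀ = 𝒜 ∪ {∅, X} = { {}, {ω₄}, {ω₁,ω₂}, {ω₂,ω₄}, {ω₃,ω₄}, X }.
Iteration 1. New:
  {ω₁,ω₃}  = X∖{ω₂,ω₄}
  {ω₁,ω₂,ω₃}  = X∖{ω₄}
  {ω₁,ω₂,ω₄}  = {ω₁,ω₂} ∪ {ω₄}
  {ω₂,ω₃,ω₄}  = {ω₃,ω₄} ∪ {ω₂,ω₄}
  — 10 sets.
Iteration 2 adds 3:
  {ω₁}  = X∖{ω₂,ω₃,ω₄}
  {ω₃}  = X∖{ω₁,ω₂,ω₄}
  {ω₁,ω₃,ω₄}  = {ω₃,ω₄} ∪ {ω₁,ω₃}
  — 13 sets.
Iteration 3 (2 new):
  {ω₂}  = X∖{ω₁,ω₃,ω₄}
  {ω₁,ω₄}  = {ω₄} ∪ {ω₁}
  — 15 sets.
Iteration 4. New:
  {ω₂,ω₃}  = X∖{ω₁,ω₄}
  — 16 sets.
Iteration 5 adds nothing — fixpoint reached.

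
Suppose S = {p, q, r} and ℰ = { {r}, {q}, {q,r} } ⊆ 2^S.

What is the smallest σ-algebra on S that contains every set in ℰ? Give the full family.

|σ(ℰ)| = 8.  σ(ℰ) = { ∅, {p}, {q}, {r}, {p,q}, {p,r}, {q,r}, S }

Trace:
Initial family (5 sets): { ∅, {q}, {r}, {q,r}, S }.
Step 1 adds 3:
  {p}  = complement {q,r}
  {p,q}  = complement {r}
  {p,r}  = complement {q}
  — 8 sets.
Step 2: already closed under ᶜ and ∪.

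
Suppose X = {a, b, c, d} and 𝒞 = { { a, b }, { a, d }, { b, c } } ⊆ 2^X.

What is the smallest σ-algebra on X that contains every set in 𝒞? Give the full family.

Initial family (5 sets): { {}, { a, b }, { a, d }, { b, c }, X }.
Pass 1: 3 new —
  { c, d }  = ᶜ of { a, b }
  { a, b, c }  = { b, c } ∪ { a, b }
  { a, b, d }  = { a, d } ∪ { a, b }
  — 8 sets.
Pass 2 adds 4:
  { c }  = ᶜ of { a, b, d }
  { d }  = ᶜ of { a, b, c }
  { a, c, d }  = { c, d } ∪ { a, d }
  { b, c, d }  = { c, d } ∪ { b, c }
  — 12 sets.
Pass 3: 2 new —
  { a }  = ᶜ of { b, c, d }
  { b }  = ᶜ of { a, c, d }
  — 14 sets.
Pass 4: +2 →
  { a, c }  = { c } ∪ { a }
  { b, d }  = { d } ∪ { b }
  — 16 sets.
Pass 5: stable.

σ(𝒞) = { {}, { a }, { b }, { c }, { d }, { a, b }, { a, c }, { a, d }, { b, c }, { b, d }, { c, d }, { a, b, c }, { a, b, d }, { a, c, d }, { b, c, d }, X }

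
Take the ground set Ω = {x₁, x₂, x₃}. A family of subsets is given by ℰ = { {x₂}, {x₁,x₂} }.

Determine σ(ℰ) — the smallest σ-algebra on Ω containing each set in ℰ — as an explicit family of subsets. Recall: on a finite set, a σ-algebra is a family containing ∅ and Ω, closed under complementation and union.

Initial family (4 sets): { {}, {x₂}, {x₁,x₂}, Ω }.
Iteration 1 adds 2:
  {x₃}  = {x₁,x₂}ᶜ
  {x₁,x₃}  = {x₂}ᶜ
  — 6 sets.
Iteration 2. New:
  {x₂,x₃}  = {x₃} ∪ {x₂}
  — 7 sets.
Iteration 3 adds 1:
  {x₁}  = {x₂,x₃}ᶜ
  — 8 sets.
Iteration 4 adds nothing — fixpoint reached.

σ(ℰ) = { {}, {x₁}, {x₂}, {x₃}, {x₁,x₂}, {x₁,x₃}, {x₂,x₃}, Ω }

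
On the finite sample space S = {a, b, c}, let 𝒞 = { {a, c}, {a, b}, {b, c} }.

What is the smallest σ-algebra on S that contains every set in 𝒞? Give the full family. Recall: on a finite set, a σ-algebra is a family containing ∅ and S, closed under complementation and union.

|σ(𝒞)| = 8.  σ(𝒞) = { ∅, {a}, {b}, {c}, {a, b}, {a, c}, {b, c}, S }

Trace:
Seed the family with 𝒞 together with ∅ and S: { ∅, {a, b}, {a, c}, {b, c}, S }.
Iteration 1 adds 3:
  {a}  = S∖{b, c}
  {b}  = S∖{a, c}
  {c}  = S∖{a, b}
Iteration 2: no new sets; the family is a σ-algebra.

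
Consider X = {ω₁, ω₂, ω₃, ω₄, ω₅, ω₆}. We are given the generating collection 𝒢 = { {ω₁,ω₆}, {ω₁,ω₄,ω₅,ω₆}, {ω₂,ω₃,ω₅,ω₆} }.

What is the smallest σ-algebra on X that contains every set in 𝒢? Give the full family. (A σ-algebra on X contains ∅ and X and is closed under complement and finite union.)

Take S₀ = 𝒢 ∪ {∅, X} = { {}, {ω₁,ω₆}, {ω₁,ω₄,ω₅,ω₆}, {ω₂,ω₃,ω₅,ω₆}, X }.
Iteration 1: +4 →
  {ω₁,ω₄}  = complement {ω₂,ω₃,ω₅,ω₆}
  {ω₂,ω₃}  = complement {ω₁,ω₄,ω₅,ω₆}
  {ω₂,ω₃,ω₄,ω₅}  = complement {ω₁,ω₆}
  {ω₁,ω₂,ω₃,ω₅,ω₆}  = {ω₁,ω₆} ∪ {ω₂,ω₃,ω₅,ω₆}
  [9 total]
Iteration 2 adds 6:
  {ω₄}  = complement {ω₁,ω₂,ω₃,ω₅,ω₆}
  {ω₁,ω₄,ω₆}  = {ω₁,ω₆} ∪ {ω₁,ω₄}
  {ω₁,ω₂,ω₃,ω₄}  = {ω₂,ω₃} ∪ {ω₁,ω₄}
  {ω₁,ω₂,ω₃,ω₆}  = {ω₁,ω₆} ∪ {ω₂,ω₃}
  {ω₁,ω₂,ω₃,ω₄,ω₅}  = {ω₂,ω₃,ω₄,ω₅} ∪ {ω₁,ω₄}
  {ω₂,ω₃,ω₄,ω₅,ω₆}  = {ω₂,ω₃,ω₄,ω₅} ∪ {ω₂,ω₃,ω₅,ω₆}
  [15 total]
Iteration 3: 7 new —
  {ω₁}  = complement {ω₂,ω₃,ω₄,ω₅,ω₆}
  {ω₆}  = complement {ω₁,ω₂,ω₃,ω₄,ω₅}
  {ω₄,ω₅}  = complement {ω₁,ω₂,ω₃,ω₆}
  {ω₅,ω₆}  = complement {ω₁,ω₂,ω₃,ω₄}
  {ω₂,ω₃,ω₄}  = {ω₂,ω₃} ∪ {ω₄}
  {ω₂,ω₃,ω₅}  = complement {ω₁,ω₄,ω₆}
  {ω₁,ω₂,ω₃,ω₄,ω₆}  = {ω₂,ω₃} ∪ {ω₁,ω₄,ω₆}
  [22 total]
Iteration 4 adds 9:
  {ω₅}  = complement {ω₁,ω₂,ω₃,ω₄,ω₆}
  {ω₄,ω₆}  = {ω₆} ∪ {ω₄}
  {ω₁,ω₂,ω₃}  = {ω₂,ω₃} ∪ {ω₁}
  {ω₁,ω₄,ω₅}  = {ω₄,ω₅} ∪ {ω₁,ω₄}
  {ω₁,ω₅,ω₆}  = complement {ω₂,ω₃,ω₄}
  {ω₂,ω₃,ω₆}  = {ω₆} ∪ {ω₂,ω₃}
  {ω₄,ω₅,ω₆}  = {ω₅,ω₆} ∪ {ω₄,ω₅}
  {ω₁,ω₂,ω₃,ω₅}  = {ω₂,ω₃,ω₅} ∪ {ω₁}
  {ω₂,ω₃,ω₄,ω₆}  = {ω₂,ω₃,ω₄} ∪ {ω₆}
  [31 total]
Iteration 5 (1 new):
  {ω₁,ω₅}  = complement {ω₂,ω₃,ω₄,ω₆}
  [32 total]
Iteration 6: no new sets; the family is a σ-algebra.

Hence σ(𝒢) has 32 members: { {}, {ω₁}, {ω₄}, {ω₅}, {ω₆}, {ω₁,ω₄}, {ω₁,ω₅}, {ω₁,ω₆}, {ω₂,ω₃}, {ω₄,ω₅}, {ω₄,ω₆}, {ω₅,ω₆}, {ω₁,ω₂,ω₃}, {ω₁,ω₄,ω₅}, {ω₁,ω₄,ω₆}, {ω₁,ω₅,ω₆}, {ω₂,ω₃,ω₄}, {ω₂,ω₃,ω₅}, {ω₂,ω₃,ω₆}, {ω₄,ω₅,ω₆}, {ω₁,ω₂,ω₃,ω₄}, {ω₁,ω₂,ω₃,ω₅}, {ω₁,ω₂,ω₃,ω₆}, {ω₁,ω₄,ω₅,ω₆}, {ω₂,ω₃,ω₄,ω₅}, {ω₂,ω₃,ω₄,ω₆}, {ω₂,ω₃,ω₅,ω₆}, {ω₁,ω₂,ω₃,ω₄,ω₅}, {ω₁,ω₂,ω₃,ω₄,ω₆}, {ω₁,ω₂,ω₃,ω₅,ω₆}, {ω₂,ω₃,ω₄,ω₅,ω₆}, X }.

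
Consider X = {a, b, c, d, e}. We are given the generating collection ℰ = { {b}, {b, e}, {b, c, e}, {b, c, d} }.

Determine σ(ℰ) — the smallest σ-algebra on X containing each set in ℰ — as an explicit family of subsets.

σ(ℰ) (32 sets): { {}, {a}, {b}, {c}, {d}, {e}, {a, b}, {a, c}, {a, d}, {a, e}, {b, c}, {b, d}, {b, e}, {c, d}, {c, e}, {d, e}, {a, b, c}, {a, b, d}, {a, b, e}, {a, c, d}, {a, c, e}, {a, d, e}, {b, c, d}, {b, c, e}, {b, d, e}, {c, d, e}, {a, b, c, d}, {a, b, c, e}, {a, b, d, e}, {a, c, d, e}, {b, c, d, e}, X }

Working:
Initial family (6 sets): { {}, {b}, {b, e}, {b, c, d}, {b, c, e}, X }.
Iteration 1: +5 →
  {a, d}  = {b, c, e}ᶜ
  {a, e}  = {b, c, d}ᶜ
  {a, c, d}  = {b, e}ᶜ
  {a, c, d, e}  = {b}ᶜ
  {b, c, d, e}  = {b, e} ∪ {b, c, d}
  (now 11)
Iteration 2: 7 new —
  {a}  = {b, c, d, e}ᶜ
  {a, b, d}  = {b} ∪ {a, d}
  {a, b, e}  = {b, e} ∪ {a, e}
  {a, d, e}  = {a, d} ∪ {a, e}
  {a, b, c, d}  = {b, c, d} ∪ {a, c, d}
  {a, b, c, e}  = {b, c, e} ∪ {a, e}
  {a, b, d, e}  = {b, e} ∪ {a, d}
  (now 18)
Iteration 3: +7 →
  {c}  = {a, b, d, e}ᶜ
  {d}  = {a, b, c, e}ᶜ
  {e}  = {a, b, c, d}ᶜ
  {a, b}  = {b} ∪ {a}
  {b, c}  = {a, d, e}ᶜ
  {c, d}  = {a, b, e}ᶜ
  {c, e}  = {a, b, d}ᶜ
  (now 25)
Iteration 4 (7 new):
  {a, c}  = {c} ∪ {a}
  {b, d}  = {b} ∪ {d}
  {d, e}  = {e} ∪ {d}
  {a, b, c}  = {a, b} ∪ {c}
  {a, c, e}  = {c} ∪ {a, e}
  {b, d, e}  = {b, e} ∪ {d}
  {c, d, e}  = {a, b}ᶜ
  (now 32)
Iteration 5: already closed under ᶜ and ∪.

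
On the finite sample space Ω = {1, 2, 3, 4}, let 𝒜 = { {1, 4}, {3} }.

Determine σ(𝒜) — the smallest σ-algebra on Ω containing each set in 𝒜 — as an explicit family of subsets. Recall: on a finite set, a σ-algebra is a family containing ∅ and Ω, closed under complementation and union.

σ(𝒜) (8 sets): { {}, {2}, {3}, {1, 4}, {2, 3}, {1, 2, 4}, {1, 3, 4}, Ω }

Check:
Take S₀ = 𝒜 ∪ {∅, Ω} = { {}, {3}, {1, 4}, Ω }.
Round 1 adds 3:
  {2, 3}  = complement {1, 4}
  {1, 2, 4}  = complement {3}
  {1, 3, 4}  = {3} ∪ {1, 4}
  [7 total]
Round 2. New:
  {2}  = complement {1, 3, 4}
  [8 total]
After Round 3 the family is unchanged; done.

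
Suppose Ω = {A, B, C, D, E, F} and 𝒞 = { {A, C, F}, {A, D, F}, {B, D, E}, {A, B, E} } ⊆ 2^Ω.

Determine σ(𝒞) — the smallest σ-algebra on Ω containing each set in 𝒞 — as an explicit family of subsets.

Answer: σ(𝒞) = { {}, {A}, {C}, {D}, {F}, {A, C}, {A, D}, {A, F}, {B, E}, {C, D}, {C, F}, {D, F}, {A, B, E}, {A, C, D}, {A, C, F}, {A, D, F}, {B, C, E}, {B, D, E}, {B, E, F}, {C, D, F}, {A, B, C, E}, {A, B, D, E}, {A, B, E, F}, {A, C, D, F}, {B, C, D, E}, {B, C, E, F}, {B, D, E, F}, {A, B, C, D, E}, {A, B, C, E, F}, {A, B, D, E, F}, {B, C, D, E, F}, Ω }

Check:
Begin from { {}, {A, B, E}, {A, C, F}, {A, D, F}, {B, D, E}, Ω } (that is, 𝒞 plus ∅ and Ω).
Round 1: +6 →
  {B, C, E}  = {A, D, F}ᶜ
  {C, D, F}  = {A, B, E}ᶜ
  {A, B, D, E}  = {A, B, E} ∪ {B, D, E}
  {A, C, D, F}  = {A, C, F} ∪ {A, D, F}
  {A, B, C, E, F}  = {A, B, E} ∪ {A, C, F}
  {A, B, D, E, F}  = {A, B, E} ∪ {A, D, F}
  — 12 sets.
Round 2. New:
  {C}  = {A, B, D, E, F}ᶜ
  {D}  = {A, B, C, E, F}ᶜ
  {B, E}  = {A, C, D, F}ᶜ
  {C, F}  = {A, B, D, E}ᶜ
  {A, B, C, E}  = {A, B, E} ∪ {B, C, E}
  {B, C, D, E}  = {B, C, E} ∪ {B, D, E}
  {A, B, C, D, E}  = {A, B, D, E} ∪ {B, C, E}
  {B, C, D, E, F}  = {B, C, E} ∪ {C, D, F}
  — 20 sets.
Round 3. New:
  {A}  = {B, C, D, E, F}ᶜ
  {F}  = {A, B, C, D, E}ᶜ
  {A, F}  = {B, C, D, E}ᶜ
  {C, D}  = {C} ∪ {D}
  {D, F}  = {A, B, C, E}ᶜ
  {B, C, E, F}  = {B, E} ∪ {C, F}
  — 26 sets.
Round 4 (6 new):
  {A, C}  = {A} ∪ {C}
  {A, D}  = {B, C, E, F}ᶜ
  {A, C, D}  = {C, D} ∪ {A}
  {B, E, F}  = {B, E} ∪ {F}
  {A, B, E, F}  = {C, D}ᶜ
  {B, D, E, F}  = {B, E} ∪ {D, F}
  — 32 sets.
Round 5: already closed under ᶜ and ∪.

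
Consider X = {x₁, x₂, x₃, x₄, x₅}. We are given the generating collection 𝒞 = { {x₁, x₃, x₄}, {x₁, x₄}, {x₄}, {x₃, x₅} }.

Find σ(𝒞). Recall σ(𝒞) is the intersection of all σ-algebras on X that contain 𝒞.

Take S₀ = 𝒞 ∪ {∅, X} = { ∅, {x₄}, {x₁, x₄}, {x₃, x₅}, {x₁, x₃, x₄}, X }.
Round 1 adds 6:
  {x₂, x₅}  = ᶜ of {x₁, x₃, x₄}
  {x₁, x₂, x₄}  = ᶜ of {x₃, x₅}
  {x₂, x₃, x₅}  = ᶜ of {x₁, x₄}
  {x₃, x₄, x₅}  = {x₄} ∪ {x₃, x₅}
  {x₁, x₂, x₃, x₅}  = ᶜ of {x₄}
  {x₁, x₃, x₄, x₅}  = {x₁, x₃, x₄} ∪ {x₃, x₅}
  — 12 sets.
Round 2. New:
  {x₂}  = ᶜ of {x₁, x₃, x₄, x₅}
  {x₁, x₂}  = ᶜ of {x₃, x₄, x₅}
  {x₂, x₄, x₅}  = {x₂, x₅} ∪ {x₄}
  {x₁, x₂, x₃, x₄}  = {x₁, x₂, x₄} ∪ {x₁, x₃, x₄}
  {x₁, x₂, x₄, x₅}  = {x₂, x₅} ∪ {x₁, x₂, x₄}
  {x₂, x₃, x₄, x₅}  = {x₂, x₅} ∪ {x₃, x₄, x₅}
  — 18 sets.
Round 3: +6 →
  {x₁}  = ᶜ of {x₂, x₃, x₄, x₅}
  {x₃}  = ᶜ of {x₁, x₂, x₄, x₅}
  {x₅}  = ᶜ of {x₁, x₂, x₃, x₄}
  {x₁, x₃}  = ᶜ of {x₂, x₄, x₅}
  {x₂, x₄}  = {x₄} ∪ {x₂}
  {x₁, x₂, x₅}  = {x₂, x₅} ∪ {x₁, x₂}
  — 24 sets.
Round 4: +8 →
  {x₁, x₅}  = {x₅} ∪ {x₁}
  {x₂, x₃}  = {x₂} ∪ {x₃}
  {x₃, x₄}  = ᶜ of {x₁, x₂, x₅}
  {x₄, x₅}  = {x₅} ∪ {x₄}
  {x₁, x₂, x₃}  = {x₁, x₂} ∪ {x₃}
  {x₁, x₃, x₅}  = ᶜ of {x₂, x₄}
  {x₁, x₄, x₅}  = {x₅} ∪ {x₁, x₄}
  {x₂, x₃, x₄}  = {x₃} ∪ {x₂, x₄}
  — 32 sets.
Round 5 adds nothing — fixpoint reached.

σ(𝒞) = { ∅, {x₁}, {x₂}, {x₃}, {x₄}, {x₅}, {x₁, x₂}, {x₁, x₃}, {x₁, x₄}, {x₁, x₅}, {x₂, x₃}, {x₂, x₄}, {x₂, x₅}, {x₃, x₄}, {x₃, x₅}, {x₄, x₅}, {x₁, x₂, x₃}, {x₁, x₂, x₄}, {x₁, x₂, x₅}, {x₁, x₃, x₄}, {x₁, x₃, x₅}, {x₁, x₄, x₅}, {x₂, x₃, x₄}, {x₂, x₃, x₅}, {x₂, x₄, x₅}, {x₃, x₄, x₅}, {x₁, x₂, x₃, x₄}, {x₁, x₂, x₃, x₅}, {x₁, x₂, x₄, x₅}, {x₁, x₃, x₄, x₅}, {x₂, x₃, x₄, x₅}, X }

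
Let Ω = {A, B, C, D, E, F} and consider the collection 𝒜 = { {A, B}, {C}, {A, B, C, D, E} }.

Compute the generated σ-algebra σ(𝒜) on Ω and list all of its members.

σ(𝒜) = { {}, {C}, {F}, {A, B}, {C, F}, {D, E}, {A, B, C}, {A, B, F}, {C, D, E}, {D, E, F}, {A, B, C, F}, {A, B, D, E}, {C, D, E, F}, {A, B, C, D, E}, {A, B, D, E, F}, Ω }

Derivation:
Begin from { {}, {C}, {A, B}, {A, B, C, D, E}, Ω } (that is, 𝒜 plus ∅ and Ω).
Round 1: 4 new —
  {F}  = ᶜ of {A, B, C, D, E}
  {A, B, C}  = {C} ∪ {A, B}
  {C, D, E, F}  = ᶜ of {A, B}
  {A, B, D, E, F}  = ᶜ of {C}
  — 9 sets.
Round 2 adds 4:
  {C, F}  = {F} ∪ {C}
  {A, B, F}  = {A, B} ∪ {F}
  {D, E, F}  = ᶜ of {A, B, C}
  {A, B, C, F}  = {A, B, C} ∪ {F}
  — 13 sets.
Round 3 adds 3:
  {D, E}  = ᶜ of {A, B, C, F}
  {C, D, E}  = ᶜ of {A, B, F}
  {A, B, D, E}  = ᶜ of {C, F}
  — 16 sets.
After Round 4 the family is unchanged; done.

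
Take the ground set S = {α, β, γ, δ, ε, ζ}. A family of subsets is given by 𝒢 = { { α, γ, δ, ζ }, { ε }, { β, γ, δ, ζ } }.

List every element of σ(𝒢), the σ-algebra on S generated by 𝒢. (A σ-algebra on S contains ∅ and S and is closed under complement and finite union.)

σ(𝒢) (16 sets): { ∅, { α }, { β }, { ε }, { α, β }, { α, ε }, { β, ε }, { α, β, ε }, { γ, δ, ζ }, { α, γ, δ, ζ }, { β, γ, δ, ζ }, { γ, δ, ε, ζ }, { α, β, γ, δ, ζ }, { α, γ, δ, ε, ζ }, { β, γ, δ, ε, ζ }, S }

Derivation:
Take S₀ = 𝒢 ∪ {∅, S} = { ∅, { ε }, { α, γ, δ, ζ }, { β, γ, δ, ζ }, S }.
Iteration 1. New:
  { α, ε }  = ᶜ of { β, γ, δ, ζ }
  { β, ε }  = ᶜ of { α, γ, δ, ζ }
  { α, β, γ, δ, ζ }  = ᶜ of { ε }
  { α, γ, δ, ε, ζ }  = { α, γ, δ, ζ } ∪ { ε }
  { β, γ, δ, ε, ζ }  = { β, γ, δ, ζ } ∪ { ε }
  (now 10)
Iteration 2. New:
  { α }  = ᶜ of { β, γ, δ, ε, ζ }
  { β }  = ᶜ of { α, γ, δ, ε, ζ }
  { α, β, ε }  = { β, ε } ∪ { α, ε }
  (now 13)
Iteration 3. New:
  { α, β }  = { β } ∪ { α }
  { γ, δ, ζ }  = ᶜ of { α, β, ε }
  (now 15)
Iteration 4 (1 new):
  { γ, δ, ε, ζ }  = ᶜ of { α, β }
  (now 16)
Iteration 5: no new sets; the family is a σ-algebra.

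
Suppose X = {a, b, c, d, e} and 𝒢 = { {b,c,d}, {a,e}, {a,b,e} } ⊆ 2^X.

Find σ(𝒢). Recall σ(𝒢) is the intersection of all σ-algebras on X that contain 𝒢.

Answer: σ(𝒢) = { ∅, {b}, {a,e}, {c,d}, {a,b,e}, {b,c,d}, {a,c,d,e}, X }

Derivation:
Seed the family with 𝒢 together with ∅ and X: { ∅, {a,e}, {a,b,e}, {b,c,d}, X }.
Iteration 1 adds 1:
  {c,d}  = {a,b,e}ᶜ
  (now 6)
Iteration 2 (1 new):
  {a,c,d,e}  = {c,d} ∪ {a,e}
  (now 7)
Iteration 3: +1 →
  {b}  = {a,c,d,e}ᶜ
  (now 8)
Iteration 4: already closed under ᶜ and ∪.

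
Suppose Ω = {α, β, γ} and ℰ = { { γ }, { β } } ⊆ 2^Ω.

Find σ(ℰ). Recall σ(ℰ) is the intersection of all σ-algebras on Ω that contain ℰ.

Start: ℰ ∪ {∅, Ω} = { {}, { β }, { γ }, Ω }.
Pass 1 adds 3:
  { α, β }  = complement { γ }
  { α, γ }  = complement { β }
  { β, γ }  = { γ } ∪ { β }
  [7 total]
Pass 2: +1 →
  { α }  = complement { β, γ }
  [8 total]
After Pass 3 the family is unchanged; done.

|σ(ℰ)| = 8.  σ(ℰ) = { {}, { α }, { β }, { γ }, { α, β }, { α, γ }, { β, γ }, Ω }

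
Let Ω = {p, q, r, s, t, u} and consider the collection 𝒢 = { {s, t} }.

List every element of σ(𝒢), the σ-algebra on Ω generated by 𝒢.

σ(𝒢) = { {}, {s, t}, {p, q, r, u}, Ω }

Derivation:
Initial family (3 sets): { {}, {s, t}, Ω }.
Pass 1 (1 new):
  {p, q, r, u}  = complement {s, t}
  (now 4)
Pass 2: stable.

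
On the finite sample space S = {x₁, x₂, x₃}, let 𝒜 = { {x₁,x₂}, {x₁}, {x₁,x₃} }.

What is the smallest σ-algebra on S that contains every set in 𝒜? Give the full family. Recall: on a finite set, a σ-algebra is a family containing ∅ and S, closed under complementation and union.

Begin from { {}, {x₁}, {x₁,x₂}, {x₁,x₃}, S } (that is, 𝒜 plus ∅ and S).
Step 1 (3 new):
  {x₂}  = ᶜ of {x₁,x₃}
  {x₃}  = ᶜ of {x₁,x₂}
  {x₂,x₃}  = ᶜ of {x₁}
  — 8 sets.
Step 2: no new sets; the family is a σ-algebra.

Hence σ(𝒜) has 8 members: { {}, {x₁}, {x₂}, {x₃}, {x₁,x₂}, {x₁,x₃}, {x₂,x₃}, S }.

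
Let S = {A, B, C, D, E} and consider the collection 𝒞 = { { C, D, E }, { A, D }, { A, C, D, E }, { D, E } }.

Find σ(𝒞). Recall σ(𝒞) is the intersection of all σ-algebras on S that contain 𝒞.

Answer: σ(𝒞) = { {}, { A }, { B }, { C }, { D }, { E }, { A, B }, { A, C }, { A, D }, { A, E }, { B, C }, { B, D }, { B, E }, { C, D }, { C, E }, { D, E }, { A, B, C }, { A, B, D }, { A, B, E }, { A, C, D }, { A, C, E }, { A, D, E }, { B, C, D }, { B, C, E }, { B, D, E }, { C, D, E }, { A, B, C, D }, { A, B, C, E }, { A, B, D, E }, { A, C, D, E }, { B, C, D, E }, S }

Working:
Begin from { {}, { A, D }, { D, E }, { C, D, E }, { A, C, D, E }, S } (that is, 𝒞 plus ∅ and S).
Step 1 adds 5:
  { B }  = { A, C, D, E }ᶜ
  { A, B }  = { C, D, E }ᶜ
  { A, B, C }  = { D, E }ᶜ
  { A, D, E }  = { D, E } ∪ { A, D }
  { B, C, E }  = { A, D }ᶜ
  |family| = 11
Step 2 (7 new):
  { B, C }  = { A, D, E }ᶜ
  { A, B, D }  = { A, B } ∪ { A, D }
  { B, D, E }  = { B } ∪ { D, E }
  { A, B, C, D }  = { A, B, C } ∪ { A, D }
  { A, B, C, E }  = { A, B, C } ∪ { B, C, E }
  { A, B, D, E }  = { A, D, E } ∪ { A, B }
  { B, C, D, E }  = { C, D, E } ∪ { B }
  |family| = 18
Step 3: +6 →
  { A }  = { B, C, D, E }ᶜ
  { C }  = { A, B, D, E }ᶜ
  { D }  = { A, B, C, E }ᶜ
  { E }  = { A, B, C, D }ᶜ
  { A, C }  = { B, D, E }ᶜ
  { C, E }  = { A, B, D }ᶜ
  |family| = 24
Step 4. New:
  { A, E }  = { E } ∪ { A }
  { B, D }  = { B } ∪ { D }
  { B, E }  = { B } ∪ { E }
  { C, D }  = { C } ∪ { D }
  { A, B, E }  = { A, B } ∪ { E }
  { A, C, D }  = { C } ∪ { A, D }
  { A, C, E }  = { E } ∪ { A, C }
  { B, C, D }  = { B, C } ∪ { D }
  |family| = 32
After Step 5 the family is unchanged; done.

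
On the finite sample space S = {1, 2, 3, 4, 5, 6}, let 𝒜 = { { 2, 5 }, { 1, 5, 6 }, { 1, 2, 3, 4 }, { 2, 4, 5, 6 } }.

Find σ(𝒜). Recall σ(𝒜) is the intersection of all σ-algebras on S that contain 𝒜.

Seed the family with 𝒜 together with ∅ and S: { {  }, { 2, 5 }, { 1, 5, 6 }, { 1, 2, 3, 4 }, { 2, 4, 5, 6 }, S }.
Step 1 adds 7:
  { 1, 3 }  = ᶜ of { 2, 4, 5, 6 }
  { 5, 6 }  = ᶜ of { 1, 2, 3, 4 }
  { 2, 3, 4 }  = ᶜ of { 1, 5, 6 }
  { 1, 2, 5, 6 }  = { 2, 5 } ∪ { 1, 5, 6 }
  { 1, 3, 4, 6 }  = ᶜ of { 2, 5 }
  { 1, 2, 3, 4, 5 }  = { 2, 5 } ∪ { 1, 2, 3, 4 }
  { 1, 2, 4, 5, 6 }  = { 2, 4, 5, 6 } ∪ { 1, 5, 6 }
  — 13 sets.
Step 2 adds 11:
  { 3 }  = ᶜ of { 1, 2, 4, 5, 6 }
  { 6 }  = ᶜ of { 1, 2, 3, 4, 5 }
  { 3, 4 }  = ᶜ of { 1, 2, 5, 6 }
  { 2, 5, 6 }  = { 2, 5 } ∪ { 5, 6 }
  { 1, 2, 3, 5 }  = { 2, 5 } ∪ { 1, 3 }
  { 1, 3, 5, 6 }  = { 5, 6 } ∪ { 1, 3 }
  { 2, 3, 4, 5 }  = { 2, 5 } ∪ { 2, 3, 4 }
  { 1, 2, 3, 4, 6 }  = { 2, 3, 4 } ∪ { 1, 3, 4, 6 }
  { 1, 2, 3, 5, 6 }  = { 1, 3 } ∪ { 1, 2, 5, 6 }
  { 1, 3, 4, 5, 6 }  = { 5, 6 } ∪ { 1, 3, 4, 6 }
  { 2, 3, 4, 5, 6 }  = { 2, 3, 4 } ∪ { 5, 6 }
  — 24 sets.
Step 3 adds 16:
  { 1 }  = ᶜ of { 2, 3, 4, 5, 6 }
  { 2 }  = ᶜ of { 1, 3, 4, 5, 6 }
  { 4 }  = ᶜ of { 1, 2, 3, 5, 6 }
  { 5 }  = ᶜ of { 1, 2, 3, 4, 6 }
  { 1, 6 }  = ᶜ of { 2, 3, 4, 5 }
  { 2, 4 }  = ᶜ of { 1, 3, 5, 6 }
  { 3, 6 }  = { 6 } ∪ { 3 }
  { 4, 6 }  = ᶜ of { 1, 2, 3, 5 }
  { 1, 3, 4 }  = ᶜ of { 2, 5, 6 }
  { 1, 3, 6 }  = { 1, 3 } ∪ { 6 }
  { 2, 3, 5 }  = { 2, 5 } ∪ { 3 }
  { 3, 4, 6 }  = { 3, 4 } ∪ { 6 }
  { 3, 5, 6 }  = { 5, 6 } ∪ { 3 }
  { 2, 3, 4, 6 }  = { 2, 3, 4 } ∪ { 6 }
  { 2, 3, 5, 6 }  = { 2, 5, 6 } ∪ { 3 }
  { 3, 4, 5, 6 }  = { 3, 4 } ∪ { 5, 6 }
  — 40 sets.
Step 4 (23 new):
  { 1, 2 }  = ᶜ of { 3, 4, 5, 6 }
  { 1, 4 }  = ᶜ of { 2, 3, 5, 6 }
  { 1, 5 }  = ᶜ of { 2, 3, 4, 6 }
  { 2, 3 }  = { 2 } ∪ { 3 }
  { 2, 6 }  = { 2 } ∪ { 6 }
  { 3, 5 }  = { 3 } ∪ { 5 }
  { 4, 5 }  = { 4 } ∪ { 5 }
  { 1, 2, 3 }  = { 2 } ∪ { 1, 3 }
  { 1, 2, 4 }  = ᶜ of { 3, 5, 6 }
  { 1, 2, 5 }  = ᶜ of { 3, 4, 6 }
  { 1, 2, 6 }  = { 1, 6 } ∪ { 2 }
  { 1, 3, 5 }  = { 1, 3 } ∪ { 5 }
  { 1, 4, 6 }  = ᶜ of { 2, 3, 5 }
  { 2, 3, 6 }  = { 2 } ∪ { 3, 6 }
  { 2, 4, 5 }  = ᶜ of { 1, 3, 6 }
  { 2, 4, 6 }  = { 2 } ∪ { 4, 6 }
  { 3, 4, 5 }  = { 3, 4 } ∪ { 5 }
  { 4, 5, 6 }  = { 4 } ∪ { 5, 6 }
  { 1, 2, 3, 6 }  = { 1, 3, 6 } ∪ { 2 }
  { 1, 2, 4, 5 }  = ᶜ of { 3, 6 }
  { 1, 2, 4, 6 }  = { 1, 6 } ∪ { 2, 4 }
  { 1, 3, 4, 5 }  = { 1, 3, 4 } ∪ { 5 }
  { 1, 4, 5, 6 }  = { 1, 5, 6 } ∪ { 4 }
  — 63 sets.
Step 5 adds 1:
  { 1, 4, 5 }  = ᶜ of { 2, 3, 6 }
  — 64 sets.
Step 6: already closed under ᶜ and ∪.

Hence σ(𝒜) has 64 members: { {  }, { 1 }, { 2 }, { 3 }, { 4 }, { 5 }, { 6 }, { 1, 2 }, { 1, 3 }, { 1, 4 }, { 1, 5 }, { 1, 6 }, { 2, 3 }, { 2, 4 }, { 2, 5 }, { 2, 6 }, { 3, 4 }, { 3, 5 }, { 3, 6 }, { 4, 5 }, { 4, 6 }, { 5, 6 }, { 1, 2, 3 }, { 1, 2, 4 }, { 1, 2, 5 }, { 1, 2, 6 }, { 1, 3, 4 }, { 1, 3, 5 }, { 1, 3, 6 }, { 1, 4, 5 }, { 1, 4, 6 }, { 1, 5, 6 }, { 2, 3, 4 }, { 2, 3, 5 }, { 2, 3, 6 }, { 2, 4, 5 }, { 2, 4, 6 }, { 2, 5, 6 }, { 3, 4, 5 }, { 3, 4, 6 }, { 3, 5, 6 }, { 4, 5, 6 }, { 1, 2, 3, 4 }, { 1, 2, 3, 5 }, { 1, 2, 3, 6 }, { 1, 2, 4, 5 }, { 1, 2, 4, 6 }, { 1, 2, 5, 6 }, { 1, 3, 4, 5 }, { 1, 3, 4, 6 }, { 1, 3, 5, 6 }, { 1, 4, 5, 6 }, { 2, 3, 4, 5 }, { 2, 3, 4, 6 }, { 2, 3, 5, 6 }, { 2, 4, 5, 6 }, { 3, 4, 5, 6 }, { 1, 2, 3, 4, 5 }, { 1, 2, 3, 4, 6 }, { 1, 2, 3, 5, 6 }, { 1, 2, 4, 5, 6 }, { 1, 3, 4, 5, 6 }, { 2, 3, 4, 5, 6 }, S }.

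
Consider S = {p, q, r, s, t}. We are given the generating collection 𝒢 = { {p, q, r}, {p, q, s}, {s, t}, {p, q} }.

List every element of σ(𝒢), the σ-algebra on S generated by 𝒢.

σ(𝒢) = { {}, {r}, {s}, {t}, {p, q}, {r, s}, {r, t}, {s, t}, {p, q, r}, {p, q, s}, {p, q, t}, {r, s, t}, {p, q, r, s}, {p, q, r, t}, {p, q, s, t}, S }

Check:
Begin from { {}, {p, q}, {s, t}, {p, q, r}, {p, q, s}, S } (that is, 𝒢 plus ∅ and S).
Round 1 (4 new):
  {r, t}  = S∖{p, q, s}
  {r, s, t}  = S∖{p, q}
  {p, q, r, s}  = {p, q, r} ∪ {p, q, s}
  {p, q, s, t}  = {s, t} ∪ {p, q}
  |family| = 10
Round 2 adds 3:
  {r}  = S∖{p, q, s, t}
  {t}  = S∖{p, q, r, s}
  {p, q, r, t}  = {p, q, r} ∪ {r, t}
  |family| = 13
Round 3 adds 2:
  {s}  = S∖{p, q, r, t}
  {p, q, t}  = {p, q} ∪ {t}
  |family| = 15
Round 4: 1 new —
  {r, s}  = S∖{p, q, t}
  |family| = 16
Round 5: already closed under ᶜ and ∪.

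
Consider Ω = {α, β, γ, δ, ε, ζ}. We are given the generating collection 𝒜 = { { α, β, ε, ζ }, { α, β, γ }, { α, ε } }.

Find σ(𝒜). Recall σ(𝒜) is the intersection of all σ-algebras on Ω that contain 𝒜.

σ(𝒜) (64 sets): { {  }, { α }, { β }, { γ }, { δ }, { ε }, { ζ }, { α, β }, { α, γ }, { α, δ }, { α, ε }, { α, ζ }, { β, γ }, { β, δ }, { β, ε }, { β, ζ }, { γ, δ }, { γ, ε }, { γ, ζ }, { δ, ε }, { δ, ζ }, { ε, ζ }, { α, β, γ }, { α, β, δ }, { α, β, ε }, { α, β, ζ }, { α, γ, δ }, { α, γ, ε }, { α, γ, ζ }, { α, δ, ε }, { α, δ, ζ }, { α, ε, ζ }, { β, γ, δ }, { β, γ, ε }, { β, γ, ζ }, { β, δ, ε }, { β, δ, ζ }, { β, ε, ζ }, { γ, δ, ε }, { γ, δ, ζ }, { γ, ε, ζ }, { δ, ε, ζ }, { α, β, γ, δ }, { α, β, γ, ε }, { α, β, γ, ζ }, { α, β, δ, ε }, { α, β, δ, ζ }, { α, β, ε, ζ }, { α, γ, δ, ε }, { α, γ, δ, ζ }, { α, γ, ε, ζ }, { α, δ, ε, ζ }, { β, γ, δ, ε }, { β, γ, δ, ζ }, { β, γ, ε, ζ }, { β, δ, ε, ζ }, { γ, δ, ε, ζ }, { α, β, γ, δ, ε }, { α, β, γ, δ, ζ }, { α, β, γ, ε, ζ }, { α, β, δ, ε, ζ }, { α, γ, δ, ε, ζ }, { β, γ, δ, ε, ζ }, Ω }

Check:
Start: 𝒜 ∪ {∅, Ω} = { {  }, { α, ε }, { α, β, γ }, { α, β, ε, ζ }, Ω }.
Round 1: +5 →
  { γ, δ }  = ᶜ of { α, β, ε, ζ }
  { δ, ε, ζ }  = ᶜ of { α, β, γ }
  { α, β, γ, ε }  = { α, β, γ } ∪ { α, ε }
  { β, γ, δ, ζ }  = ᶜ of { α, ε }
  { α, β, γ, ε, ζ }  = { α, β, γ } ∪ { α, β, ε, ζ }
  — 10 sets.
Round 2: 10 new —
  { δ }  = ᶜ of { α, β, γ, ε, ζ }
  { δ, ζ }  = ᶜ of { α, β, γ, ε }
  { α, β, γ, δ }  = { γ, δ } ∪ { α, β, γ }
  { α, γ, δ, ε }  = { γ, δ } ∪ { α, ε }
  { α, δ, ε, ζ }  = { α, ε } ∪ { δ, ε, ζ }
  { γ, δ, ε, ζ }  = { γ, δ } ∪ { δ, ε, ζ }
  { α, β, γ, δ, ε }  = { γ, δ } ∪ { α, β, γ, ε }
  { α, β, γ, δ, ζ }  = { α, β, γ } ∪ { β, γ, δ, ζ }
  { α, β, δ, ε, ζ }  = { δ, ε, ζ } ∪ { α, β, ε, ζ }
  { β, γ, δ, ε, ζ }  = { β, γ, δ, ζ } ∪ { δ, ε, ζ }
  — 20 sets.
Round 3 (11 new):
  { α }  = ᶜ of { β, γ, δ, ε, ζ }
  { γ }  = ᶜ of { α, β, δ, ε, ζ }
  { ε }  = ᶜ of { α, β, γ, δ, ζ }
  { ζ }  = ᶜ of { α, β, γ, δ, ε }
  { α, β }  = ᶜ of { γ, δ, ε, ζ }
  { β, γ }  = ᶜ of { α, δ, ε, ζ }
  { β, ζ }  = ᶜ of { α, γ, δ, ε }
  { ε, ζ }  = ᶜ of { α, β, γ, δ }
  { α, δ, ε }  = { α, ε } ∪ { δ }
  { γ, δ, ζ }  = { γ, δ } ∪ { δ, ζ }
  { α, γ, δ, ε, ζ }  = { γ, δ } ∪ { α, δ, ε, ζ }
  — 31 sets.
Round 4. New:
  { β }  = ᶜ of { α, γ, δ, ε, ζ }
  { α, γ }  = { α } ∪ { γ }
  { α, δ }  = { α } ∪ { δ }
  { α, ζ }  = { α } ∪ { ζ }
  { γ, ε }  = { ε } ∪ { γ }
  { γ, ζ }  = { ζ } ∪ { γ }
  { δ, ε }  = { ε } ∪ { δ }
  { α, β, δ }  = { α, β } ∪ { δ }
  { α, β, ε }  = ᶜ of { γ, δ, ζ }
  { α, β, ζ }  = { α, β } ∪ { β, ζ }
  { α, γ, δ }  = { γ, δ } ∪ { α }
  { α, γ, ε }  = { γ } ∪ { α, ε }
  { α, δ, ζ }  = { α } ∪ { δ, ζ }
  { α, ε, ζ }  = { ε, ζ } ∪ { α }
  { β, γ, δ }  = { γ, δ } ∪ { β, γ }
  { β, γ, ε }  = { ε } ∪ { β, γ }
  { β, γ, ζ }  = ᶜ of { α, δ, ε }
  { β, δ, ζ }  = { β, ζ } ∪ { δ }
  { β, ε, ζ }  = { ε, ζ } ∪ { β, ζ }
  { γ, δ, ε }  = { γ, δ } ∪ { ε }
  { γ, ε, ζ }  = { ε, ζ } ∪ { γ }
  { α, β, γ, ζ }  = { α, β, γ } ∪ { β, ζ }
  { α, β, δ, ε }  = { α, δ, ε } ∪ { α, β }
  { α, β, δ, ζ }  = { α, β } ∪ { δ, ζ }
  { α, γ, δ, ζ }  = { α } ∪ { γ, δ, ζ }
  { β, γ, ε, ζ }  = { ε, ζ } ∪ { β, γ }
  { β, δ, ε, ζ }  = { β, ζ } ∪ { δ, ε, ζ }
  — 58 sets.
Round 5 adds 6:
  { β, δ }  = { β } ∪ { δ }
  { β, ε }  = ᶜ of { α, γ, δ, ζ }
  { α, γ, ζ }  = { α, ζ } ∪ { α, γ }
  { β, δ, ε }  = { β } ∪ { δ, ε }
  { α, γ, ε, ζ }  = { α, ζ } ∪ { α, γ, ε }
  { β, γ, δ, ε }  = ᶜ of { α, ζ }
  — 64 sets.
After Round 6 the family is unchanged; done.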